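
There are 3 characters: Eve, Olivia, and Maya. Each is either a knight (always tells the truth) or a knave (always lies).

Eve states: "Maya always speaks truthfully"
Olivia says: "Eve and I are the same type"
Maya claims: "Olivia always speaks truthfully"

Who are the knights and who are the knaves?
Eve is a knight.
Olivia is a knight.
Maya is a knight.

Verification:
- Eve (knight) says "Maya always speaks truthfully" - this is TRUE because Maya is a knight.
- Olivia (knight) says "Eve and I are the same type" - this is TRUE because Olivia is a knight and Eve is a knight.
- Maya (knight) says "Olivia always speaks truthfully" - this is TRUE because Olivia is a knight.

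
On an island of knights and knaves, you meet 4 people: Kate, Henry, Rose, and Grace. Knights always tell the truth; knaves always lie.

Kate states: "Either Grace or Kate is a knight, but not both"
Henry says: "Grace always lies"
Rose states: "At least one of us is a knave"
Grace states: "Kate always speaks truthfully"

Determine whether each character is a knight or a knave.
Kate is a knave.
Henry is a knight.
Rose is a knight.
Grace is a knave.

Verification:
- Kate (knave) says "Either Grace or Kate is a knight, but not both" - this is FALSE (a lie) because Grace is a knave and Kate is a knave.
- Henry (knight) says "Grace always lies" - this is TRUE because Grace is a knave.
- Rose (knight) says "At least one of us is a knave" - this is TRUE because Kate and Grace are knaves.
- Grace (knave) says "Kate always speaks truthfully" - this is FALSE (a lie) because Kate is a knave.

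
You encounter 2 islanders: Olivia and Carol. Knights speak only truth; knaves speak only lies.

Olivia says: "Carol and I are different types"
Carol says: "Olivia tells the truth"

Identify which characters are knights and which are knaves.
Olivia is a knave.
Carol is a knave.

Verification:
- Olivia (knave) says "Carol and I are different types" - this is FALSE (a lie) because Olivia is a knave and Carol is a knave.
- Carol (knave) says "Olivia tells the truth" - this is FALSE (a lie) because Olivia is a knave.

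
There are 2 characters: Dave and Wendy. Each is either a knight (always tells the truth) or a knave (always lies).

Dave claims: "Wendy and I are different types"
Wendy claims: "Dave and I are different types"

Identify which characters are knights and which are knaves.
Dave is a knave.
Wendy is a knave.

Verification:
- Dave (knave) says "Wendy and I are different types" - this is FALSE (a lie) because Dave is a knave and Wendy is a knave.
- Wendy (knave) says "Dave and I are different types" - this is FALSE (a lie) because Wendy is a knave and Dave is a knave.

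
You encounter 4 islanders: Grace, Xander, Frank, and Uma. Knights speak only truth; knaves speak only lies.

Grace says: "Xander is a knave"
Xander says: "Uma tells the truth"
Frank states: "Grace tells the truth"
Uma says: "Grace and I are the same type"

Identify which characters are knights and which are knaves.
Grace is a knight.
Xander is a knave.
Frank is a knight.
Uma is a knave.

Verification:
- Grace (knight) says "Xander is a knave" - this is TRUE because Xander is a knave.
- Xander (knave) says "Uma tells the truth" - this is FALSE (a lie) because Uma is a knave.
- Frank (knight) says "Grace tells the truth" - this is TRUE because Grace is a knight.
- Uma (knave) says "Grace and I are the same type" - this is FALSE (a lie) because Uma is a knave and Grace is a knight.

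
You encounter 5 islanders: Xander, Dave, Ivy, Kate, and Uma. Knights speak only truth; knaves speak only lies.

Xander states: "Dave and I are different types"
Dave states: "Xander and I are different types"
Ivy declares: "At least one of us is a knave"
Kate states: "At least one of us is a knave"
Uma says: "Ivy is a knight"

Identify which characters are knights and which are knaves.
Xander is a knave.
Dave is a knave.
Ivy is a knight.
Kate is a knight.
Uma is a knight.

Verification:
- Xander (knave) says "Dave and I are different types" - this is FALSE (a lie) because Xander is a knave and Dave is a knave.
- Dave (knave) says "Xander and I are different types" - this is FALSE (a lie) because Dave is a knave and Xander is a knave.
- Ivy (knight) says "At least one of us is a knave" - this is TRUE because Xander and Dave are knaves.
- Kate (knight) says "At least one of us is a knave" - this is TRUE because Xander and Dave are knaves.
- Uma (knight) says "Ivy is a knight" - this is TRUE because Ivy is a knight.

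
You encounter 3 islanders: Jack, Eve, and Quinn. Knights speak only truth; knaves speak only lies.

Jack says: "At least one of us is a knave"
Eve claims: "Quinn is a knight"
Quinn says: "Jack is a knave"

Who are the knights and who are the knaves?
Jack is a knight.
Eve is a knave.
Quinn is a knave.

Verification:
- Jack (knight) says "At least one of us is a knave" - this is TRUE because Eve and Quinn are knaves.
- Eve (knave) says "Quinn is a knight" - this is FALSE (a lie) because Quinn is a knave.
- Quinn (knave) says "Jack is a knave" - this is FALSE (a lie) because Jack is a knight.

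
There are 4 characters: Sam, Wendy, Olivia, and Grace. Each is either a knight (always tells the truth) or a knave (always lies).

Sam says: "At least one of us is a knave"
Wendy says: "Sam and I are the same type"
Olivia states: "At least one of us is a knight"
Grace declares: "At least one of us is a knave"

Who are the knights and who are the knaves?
Sam is a knight.
Wendy is a knave.
Olivia is a knight.
Grace is a knight.

Verification:
- Sam (knight) says "At least one of us is a knave" - this is TRUE because Wendy is a knave.
- Wendy (knave) says "Sam and I are the same type" - this is FALSE (a lie) because Wendy is a knave and Sam is a knight.
- Olivia (knight) says "At least one of us is a knight" - this is TRUE because Sam, Olivia, and Grace are knights.
- Grace (knight) says "At least one of us is a knave" - this is TRUE because Wendy is a knave.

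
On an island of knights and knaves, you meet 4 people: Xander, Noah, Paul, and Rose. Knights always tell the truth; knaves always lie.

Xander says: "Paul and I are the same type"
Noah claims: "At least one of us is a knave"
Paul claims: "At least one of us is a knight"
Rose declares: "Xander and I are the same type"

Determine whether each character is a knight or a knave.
Xander is a knight.
Noah is a knight.
Paul is a knight.
Rose is a knave.

Verification:
- Xander (knight) says "Paul and I are the same type" - this is TRUE because Xander is a knight and Paul is a knight.
- Noah (knight) says "At least one of us is a knave" - this is TRUE because Rose is a knave.
- Paul (knight) says "At least one of us is a knight" - this is TRUE because Xander, Noah, and Paul are knights.
- Rose (knave) says "Xander and I are the same type" - this is FALSE (a lie) because Rose is a knave and Xander is a knight.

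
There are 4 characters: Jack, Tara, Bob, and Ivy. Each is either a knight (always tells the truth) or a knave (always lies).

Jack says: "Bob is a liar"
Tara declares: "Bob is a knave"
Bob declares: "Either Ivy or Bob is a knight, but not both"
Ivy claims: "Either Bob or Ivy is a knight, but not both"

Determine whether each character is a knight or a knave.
Jack is a knight.
Tara is a knight.
Bob is a knave.
Ivy is a knave.

Verification:
- Jack (knight) says "Bob is a liar" - this is TRUE because Bob is a knave.
- Tara (knight) says "Bob is a knave" - this is TRUE because Bob is a knave.
- Bob (knave) says "Either Ivy or Bob is a knight, but not both" - this is FALSE (a lie) because Ivy is a knave and Bob is a knave.
- Ivy (knave) says "Either Bob or Ivy is a knight, but not both" - this is FALSE (a lie) because Bob is a knave and Ivy is a knave.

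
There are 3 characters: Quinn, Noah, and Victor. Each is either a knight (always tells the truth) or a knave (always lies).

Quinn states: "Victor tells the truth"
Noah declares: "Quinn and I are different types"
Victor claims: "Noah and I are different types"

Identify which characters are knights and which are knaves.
Quinn is a knave.
Noah is a knave.
Victor is a knave.

Verification:
- Quinn (knave) says "Victor tells the truth" - this is FALSE (a lie) because Victor is a knave.
- Noah (knave) says "Quinn and I are different types" - this is FALSE (a lie) because Noah is a knave and Quinn is a knave.
- Victor (knave) says "Noah and I are different types" - this is FALSE (a lie) because Victor is a knave and Noah is a knave.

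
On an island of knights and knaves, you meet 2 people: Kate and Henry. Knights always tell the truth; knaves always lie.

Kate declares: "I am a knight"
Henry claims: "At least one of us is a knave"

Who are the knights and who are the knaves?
Kate is a knave.
Henry is a knight.

Verification:
- Kate (knave) says "I am a knight" - this is FALSE (a lie) because Kate is a knave.
- Henry (knight) says "At least one of us is a knave" - this is TRUE because Kate is a knave.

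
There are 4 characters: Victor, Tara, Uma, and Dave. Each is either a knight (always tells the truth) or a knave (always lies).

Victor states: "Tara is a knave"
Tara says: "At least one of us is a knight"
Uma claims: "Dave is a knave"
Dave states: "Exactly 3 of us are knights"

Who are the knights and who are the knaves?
Victor is a knave.
Tara is a knight.
Uma is a knight.
Dave is a knave.

Verification:
- Victor (knave) says "Tara is a knave" - this is FALSE (a lie) because Tara is a knight.
- Tara (knight) says "At least one of us is a knight" - this is TRUE because Tara and Uma are knights.
- Uma (knight) says "Dave is a knave" - this is TRUE because Dave is a knave.
- Dave (knave) says "Exactly 3 of us are knights" - this is FALSE (a lie) because there are 2 knights.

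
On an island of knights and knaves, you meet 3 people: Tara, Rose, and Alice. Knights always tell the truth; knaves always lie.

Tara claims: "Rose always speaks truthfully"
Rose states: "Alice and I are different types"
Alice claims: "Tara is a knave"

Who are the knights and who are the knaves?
Tara is a knight.
Rose is a knight.
Alice is a knave.

Verification:
- Tara (knight) says "Rose always speaks truthfully" - this is TRUE because Rose is a knight.
- Rose (knight) says "Alice and I are different types" - this is TRUE because Rose is a knight and Alice is a knave.
- Alice (knave) says "Tara is a knave" - this is FALSE (a lie) because Tara is a knight.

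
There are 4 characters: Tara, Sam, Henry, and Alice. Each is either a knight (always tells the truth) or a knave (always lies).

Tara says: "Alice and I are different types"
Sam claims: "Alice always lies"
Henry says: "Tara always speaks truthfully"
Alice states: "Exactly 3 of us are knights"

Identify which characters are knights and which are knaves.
Tara is a knave.
Sam is a knight.
Henry is a knave.
Alice is a knave.

Verification:
- Tara (knave) says "Alice and I are different types" - this is FALSE (a lie) because Tara is a knave and Alice is a knave.
- Sam (knight) says "Alice always lies" - this is TRUE because Alice is a knave.
- Henry (knave) says "Tara always speaks truthfully" - this is FALSE (a lie) because Tara is a knave.
- Alice (knave) says "Exactly 3 of us are knights" - this is FALSE (a lie) because there are 1 knights.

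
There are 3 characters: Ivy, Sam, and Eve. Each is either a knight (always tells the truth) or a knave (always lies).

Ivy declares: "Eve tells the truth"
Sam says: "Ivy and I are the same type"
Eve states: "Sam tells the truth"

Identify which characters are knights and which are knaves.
Ivy is a knight.
Sam is a knight.
Eve is a knight.

Verification:
- Ivy (knight) says "Eve tells the truth" - this is TRUE because Eve is a knight.
- Sam (knight) says "Ivy and I are the same type" - this is TRUE because Sam is a knight and Ivy is a knight.
- Eve (knight) says "Sam tells the truth" - this is TRUE because Sam is a knight.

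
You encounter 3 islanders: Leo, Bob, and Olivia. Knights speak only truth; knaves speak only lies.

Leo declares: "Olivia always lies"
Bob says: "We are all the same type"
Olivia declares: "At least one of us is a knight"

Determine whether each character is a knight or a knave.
Leo is a knave.
Bob is a knave.
Olivia is a knight.

Verification:
- Leo (knave) says "Olivia always lies" - this is FALSE (a lie) because Olivia is a knight.
- Bob (knave) says "We are all the same type" - this is FALSE (a lie) because Olivia is a knight and Leo and Bob are knaves.
- Olivia (knight) says "At least one of us is a knight" - this is TRUE because Olivia is a knight.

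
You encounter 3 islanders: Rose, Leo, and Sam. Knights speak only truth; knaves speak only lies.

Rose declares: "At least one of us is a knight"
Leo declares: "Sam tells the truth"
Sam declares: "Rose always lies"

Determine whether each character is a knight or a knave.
Rose is a knight.
Leo is a knave.
Sam is a knave.

Verification:
- Rose (knight) says "At least one of us is a knight" - this is TRUE because Rose is a knight.
- Leo (knave) says "Sam tells the truth" - this is FALSE (a lie) because Sam is a knave.
- Sam (knave) says "Rose always lies" - this is FALSE (a lie) because Rose is a knight.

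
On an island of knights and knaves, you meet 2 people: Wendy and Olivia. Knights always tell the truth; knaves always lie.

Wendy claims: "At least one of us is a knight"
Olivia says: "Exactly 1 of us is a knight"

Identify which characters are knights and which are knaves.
Wendy is a knave.
Olivia is a knave.

Verification:
- Wendy (knave) says "At least one of us is a knight" - this is FALSE (a lie) because no one is a knight.
- Olivia (knave) says "Exactly 1 of us is a knight" - this is FALSE (a lie) because there are 0 knights.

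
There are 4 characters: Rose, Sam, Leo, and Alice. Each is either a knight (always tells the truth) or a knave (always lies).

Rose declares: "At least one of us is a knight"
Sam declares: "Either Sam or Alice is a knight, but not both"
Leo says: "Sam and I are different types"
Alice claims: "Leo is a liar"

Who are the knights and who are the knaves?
Rose is a knight.
Sam is a knave.
Leo is a knight.
Alice is a knave.

Verification:
- Rose (knight) says "At least one of us is a knight" - this is TRUE because Rose and Leo are knights.
- Sam (knave) says "Either Sam or Alice is a knight, but not both" - this is FALSE (a lie) because Sam is a knave and Alice is a knave.
- Leo (knight) says "Sam and I are different types" - this is TRUE because Leo is a knight and Sam is a knave.
- Alice (knave) says "Leo is a liar" - this is FALSE (a lie) because Leo is a knight.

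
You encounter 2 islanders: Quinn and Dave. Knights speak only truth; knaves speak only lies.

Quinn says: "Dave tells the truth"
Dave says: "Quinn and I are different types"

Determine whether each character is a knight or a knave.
Quinn is a knave.
Dave is a knave.

Verification:
- Quinn (knave) says "Dave tells the truth" - this is FALSE (a lie) because Dave is a knave.
- Dave (knave) says "Quinn and I are different types" - this is FALSE (a lie) because Dave is a knave and Quinn is a knave.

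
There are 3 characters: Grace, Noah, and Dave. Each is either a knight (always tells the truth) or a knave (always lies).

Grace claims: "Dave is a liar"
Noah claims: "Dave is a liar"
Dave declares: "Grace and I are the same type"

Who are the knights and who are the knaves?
Grace is a knight.
Noah is a knight.
Dave is a knave.

Verification:
- Grace (knight) says "Dave is a liar" - this is TRUE because Dave is a knave.
- Noah (knight) says "Dave is a liar" - this is TRUE because Dave is a knave.
- Dave (knave) says "Grace and I are the same type" - this is FALSE (a lie) because Dave is a knave and Grace is a knight.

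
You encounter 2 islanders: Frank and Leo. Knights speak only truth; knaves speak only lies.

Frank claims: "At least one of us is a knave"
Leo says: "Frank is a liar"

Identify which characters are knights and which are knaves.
Frank is a knight.
Leo is a knave.

Verification:
- Frank (knight) says "At least one of us is a knave" - this is TRUE because Leo is a knave.
- Leo (knave) says "Frank is a liar" - this is FALSE (a lie) because Frank is a knight.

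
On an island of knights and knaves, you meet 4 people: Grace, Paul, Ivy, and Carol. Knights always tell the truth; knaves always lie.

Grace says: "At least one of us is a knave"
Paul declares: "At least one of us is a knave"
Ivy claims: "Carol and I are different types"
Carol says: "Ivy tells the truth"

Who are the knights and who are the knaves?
Grace is a knight.
Paul is a knight.
Ivy is a knave.
Carol is a knave.

Verification:
- Grace (knight) says "At least one of us is a knave" - this is TRUE because Ivy and Carol are knaves.
- Paul (knight) says "At least one of us is a knave" - this is TRUE because Ivy and Carol are knaves.
- Ivy (knave) says "Carol and I are different types" - this is FALSE (a lie) because Ivy is a knave and Carol is a knave.
- Carol (knave) says "Ivy tells the truth" - this is FALSE (a lie) because Ivy is a knave.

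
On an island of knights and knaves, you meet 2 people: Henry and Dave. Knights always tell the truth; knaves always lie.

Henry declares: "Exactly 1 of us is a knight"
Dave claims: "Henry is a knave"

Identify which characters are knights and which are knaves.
Henry is a knight.
Dave is a knave.

Verification:
- Henry (knight) says "Exactly 1 of us is a knight" - this is TRUE because there are 1 knights.
- Dave (knave) says "Henry is a knave" - this is FALSE (a lie) because Henry is a knight.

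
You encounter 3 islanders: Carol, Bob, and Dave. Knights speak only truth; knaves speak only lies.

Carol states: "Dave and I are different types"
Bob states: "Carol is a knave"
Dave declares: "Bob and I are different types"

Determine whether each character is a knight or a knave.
Carol is a knight.
Bob is a knave.
Dave is a knave.

Verification:
- Carol (knight) says "Dave and I are different types" - this is TRUE because Carol is a knight and Dave is a knave.
- Bob (knave) says "Carol is a knave" - this is FALSE (a lie) because Carol is a knight.
- Dave (knave) says "Bob and I are different types" - this is FALSE (a lie) because Dave is a knave and Bob is a knave.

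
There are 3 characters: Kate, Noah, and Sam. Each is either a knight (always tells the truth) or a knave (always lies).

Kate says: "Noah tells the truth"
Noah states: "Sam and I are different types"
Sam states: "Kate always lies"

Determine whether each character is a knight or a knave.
Kate is a knight.
Noah is a knight.
Sam is a knave.

Verification:
- Kate (knight) says "Noah tells the truth" - this is TRUE because Noah is a knight.
- Noah (knight) says "Sam and I are different types" - this is TRUE because Noah is a knight and Sam is a knave.
- Sam (knave) says "Kate always lies" - this is FALSE (a lie) because Kate is a knight.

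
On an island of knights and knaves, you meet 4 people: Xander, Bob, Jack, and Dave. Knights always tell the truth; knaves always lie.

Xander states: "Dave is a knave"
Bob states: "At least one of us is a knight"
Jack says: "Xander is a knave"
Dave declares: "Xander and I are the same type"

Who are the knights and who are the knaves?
Xander is a knight.
Bob is a knight.
Jack is a knave.
Dave is a knave.

Verification:
- Xander (knight) says "Dave is a knave" - this is TRUE because Dave is a knave.
- Bob (knight) says "At least one of us is a knight" - this is TRUE because Xander and Bob are knights.
- Jack (knave) says "Xander is a knave" - this is FALSE (a lie) because Xander is a knight.
- Dave (knave) says "Xander and I are the same type" - this is FALSE (a lie) because Dave is a knave and Xander is a knight.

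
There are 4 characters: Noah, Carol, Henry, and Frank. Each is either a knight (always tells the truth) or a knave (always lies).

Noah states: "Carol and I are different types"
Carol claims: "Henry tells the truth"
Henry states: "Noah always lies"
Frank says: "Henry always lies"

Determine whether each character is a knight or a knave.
Noah is a knight.
Carol is a knave.
Henry is a knave.
Frank is a knight.

Verification:
- Noah (knight) says "Carol and I are different types" - this is TRUE because Noah is a knight and Carol is a knave.
- Carol (knave) says "Henry tells the truth" - this is FALSE (a lie) because Henry is a knave.
- Henry (knave) says "Noah always lies" - this is FALSE (a lie) because Noah is a knight.
- Frank (knight) says "Henry always lies" - this is TRUE because Henry is a knave.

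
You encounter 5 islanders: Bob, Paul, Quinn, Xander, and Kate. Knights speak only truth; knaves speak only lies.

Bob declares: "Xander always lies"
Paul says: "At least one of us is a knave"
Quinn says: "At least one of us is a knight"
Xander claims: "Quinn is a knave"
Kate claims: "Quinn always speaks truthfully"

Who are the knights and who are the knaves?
Bob is a knight.
Paul is a knight.
Quinn is a knight.
Xander is a knave.
Kate is a knight.

Verification:
- Bob (knight) says "Xander always lies" - this is TRUE because Xander is a knave.
- Paul (knight) says "At least one of us is a knave" - this is TRUE because Xander is a knave.
- Quinn (knight) says "At least one of us is a knight" - this is TRUE because Bob, Paul, Quinn, and Kate are knights.
- Xander (knave) says "Quinn is a knave" - this is FALSE (a lie) because Quinn is a knight.
- Kate (knight) says "Quinn always speaks truthfully" - this is TRUE because Quinn is a knight.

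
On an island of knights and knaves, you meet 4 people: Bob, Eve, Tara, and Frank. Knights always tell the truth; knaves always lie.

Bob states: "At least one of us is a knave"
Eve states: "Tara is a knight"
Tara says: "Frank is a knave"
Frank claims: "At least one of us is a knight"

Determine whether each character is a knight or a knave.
Bob is a knight.
Eve is a knave.
Tara is a knave.
Frank is a knight.

Verification:
- Bob (knight) says "At least one of us is a knave" - this is TRUE because Eve and Tara are knaves.
- Eve (knave) says "Tara is a knight" - this is FALSE (a lie) because Tara is a knave.
- Tara (knave) says "Frank is a knave" - this is FALSE (a lie) because Frank is a knight.
- Frank (knight) says "At least one of us is a knight" - this is TRUE because Bob and Frank are knights.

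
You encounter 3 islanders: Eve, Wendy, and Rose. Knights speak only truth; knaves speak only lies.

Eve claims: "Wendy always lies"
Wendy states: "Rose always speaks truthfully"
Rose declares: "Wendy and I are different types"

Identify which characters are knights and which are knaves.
Eve is a knight.
Wendy is a knave.
Rose is a knave.

Verification:
- Eve (knight) says "Wendy always lies" - this is TRUE because Wendy is a knave.
- Wendy (knave) says "Rose always speaks truthfully" - this is FALSE (a lie) because Rose is a knave.
- Rose (knave) says "Wendy and I are different types" - this is FALSE (a lie) because Rose is a knave and Wendy is a knave.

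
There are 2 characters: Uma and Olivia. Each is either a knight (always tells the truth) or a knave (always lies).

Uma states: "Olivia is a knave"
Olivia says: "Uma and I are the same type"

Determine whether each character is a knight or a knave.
Uma is a knight.
Olivia is a knave.

Verification:
- Uma (knight) says "Olivia is a knave" - this is TRUE because Olivia is a knave.
- Olivia (knave) says "Uma and I are the same type" - this is FALSE (a lie) because Olivia is a knave and Uma is a knight.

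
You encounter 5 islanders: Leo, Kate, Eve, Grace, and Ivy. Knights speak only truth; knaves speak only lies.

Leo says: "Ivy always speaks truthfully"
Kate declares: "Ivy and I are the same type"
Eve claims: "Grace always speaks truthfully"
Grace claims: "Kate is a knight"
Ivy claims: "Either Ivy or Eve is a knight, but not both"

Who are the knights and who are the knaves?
Leo is a knight.
Kate is a knave.
Eve is a knave.
Grace is a knave.
Ivy is a knight.

Verification:
- Leo (knight) says "Ivy always speaks truthfully" - this is TRUE because Ivy is a knight.
- Kate (knave) says "Ivy and I are the same type" - this is FALSE (a lie) because Kate is a knave and Ivy is a knight.
- Eve (knave) says "Grace always speaks truthfully" - this is FALSE (a lie) because Grace is a knave.
- Grace (knave) says "Kate is a knight" - this is FALSE (a lie) because Kate is a knave.
- Ivy (knight) says "Either Ivy or Eve is a knight, but not both" - this is TRUE because Ivy is a knight and Eve is a knave.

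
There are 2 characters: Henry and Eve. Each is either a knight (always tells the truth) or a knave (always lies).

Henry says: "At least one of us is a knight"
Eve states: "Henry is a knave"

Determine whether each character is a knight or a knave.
Henry is a knight.
Eve is a knave.

Verification:
- Henry (knight) says "At least one of us is a knight" - this is TRUE because Henry is a knight.
- Eve (knave) says "Henry is a knave" - this is FALSE (a lie) because Henry is a knight.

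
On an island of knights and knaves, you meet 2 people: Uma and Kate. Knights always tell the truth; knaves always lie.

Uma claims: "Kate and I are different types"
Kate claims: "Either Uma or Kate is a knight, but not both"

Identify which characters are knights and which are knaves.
Uma is a knave.
Kate is a knave.

Verification:
- Uma (knave) says "Kate and I are different types" - this is FALSE (a lie) because Uma is a knave and Kate is a knave.
- Kate (knave) says "Either Uma or Kate is a knight, but not both" - this is FALSE (a lie) because Uma is a knave and Kate is a knave.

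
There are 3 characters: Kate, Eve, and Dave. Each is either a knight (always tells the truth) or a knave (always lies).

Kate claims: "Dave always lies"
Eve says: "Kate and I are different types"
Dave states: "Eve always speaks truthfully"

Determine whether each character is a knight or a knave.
Kate is a knave.
Eve is a knight.
Dave is a knight.

Verification:
- Kate (knave) says "Dave always lies" - this is FALSE (a lie) because Dave is a knight.
- Eve (knight) says "Kate and I are different types" - this is TRUE because Eve is a knight and Kate is a knave.
- Dave (knight) says "Eve always speaks truthfully" - this is TRUE because Eve is a knight.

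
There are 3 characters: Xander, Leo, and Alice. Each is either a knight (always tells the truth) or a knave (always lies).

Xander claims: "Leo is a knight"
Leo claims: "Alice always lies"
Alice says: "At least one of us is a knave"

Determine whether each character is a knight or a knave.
Xander is a knave.
Leo is a knave.
Alice is a knight.

Verification:
- Xander (knave) says "Leo is a knight" - this is FALSE (a lie) because Leo is a knave.
- Leo (knave) says "Alice always lies" - this is FALSE (a lie) because Alice is a knight.
- Alice (knight) says "At least one of us is a knave" - this is TRUE because Xander and Leo are knaves.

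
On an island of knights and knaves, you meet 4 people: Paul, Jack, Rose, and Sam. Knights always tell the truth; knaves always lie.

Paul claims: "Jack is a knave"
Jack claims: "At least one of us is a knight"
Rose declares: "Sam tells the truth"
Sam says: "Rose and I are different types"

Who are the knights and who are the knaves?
Paul is a knave.
Jack is a knight.
Rose is a knave.
Sam is a knave.

Verification:
- Paul (knave) says "Jack is a knave" - this is FALSE (a lie) because Jack is a knight.
- Jack (knight) says "At least one of us is a knight" - this is TRUE because Jack is a knight.
- Rose (knave) says "Sam tells the truth" - this is FALSE (a lie) because Sam is a knave.
- Sam (knave) says "Rose and I are different types" - this is FALSE (a lie) because Sam is a knave and Rose is a knave.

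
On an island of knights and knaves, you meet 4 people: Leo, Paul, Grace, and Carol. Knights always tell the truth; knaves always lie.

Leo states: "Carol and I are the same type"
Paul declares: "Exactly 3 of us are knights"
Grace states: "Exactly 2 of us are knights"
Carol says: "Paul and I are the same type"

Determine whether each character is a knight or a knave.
Leo is a knight.
Paul is a knight.
Grace is a knave.
Carol is a knight.

Verification:
- Leo (knight) says "Carol and I are the same type" - this is TRUE because Leo is a knight and Carol is a knight.
- Paul (knight) says "Exactly 3 of us are knights" - this is TRUE because there are 3 knights.
- Grace (knave) says "Exactly 2 of us are knights" - this is FALSE (a lie) because there are 3 knights.
- Carol (knight) says "Paul and I are the same type" - this is TRUE because Carol is a knight and Paul is a knight.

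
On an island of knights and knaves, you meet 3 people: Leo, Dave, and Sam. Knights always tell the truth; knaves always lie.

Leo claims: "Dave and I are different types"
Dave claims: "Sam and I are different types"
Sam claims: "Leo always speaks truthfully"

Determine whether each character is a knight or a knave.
Leo is a knave.
Dave is a knave.
Sam is a knave.

Verification:
- Leo (knave) says "Dave and I are different types" - this is FALSE (a lie) because Leo is a knave and Dave is a knave.
- Dave (knave) says "Sam and I are different types" - this is FALSE (a lie) because Dave is a knave and Sam is a knave.
- Sam (knave) says "Leo always speaks truthfully" - this is FALSE (a lie) because Leo is a knave.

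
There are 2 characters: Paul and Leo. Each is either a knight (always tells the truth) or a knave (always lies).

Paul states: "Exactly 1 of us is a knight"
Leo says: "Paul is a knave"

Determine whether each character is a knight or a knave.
Paul is a knight.
Leo is a knave.

Verification:
- Paul (knight) says "Exactly 1 of us is a knight" - this is TRUE because there are 1 knights.
- Leo (knave) says "Paul is a knave" - this is FALSE (a lie) because Paul is a knight.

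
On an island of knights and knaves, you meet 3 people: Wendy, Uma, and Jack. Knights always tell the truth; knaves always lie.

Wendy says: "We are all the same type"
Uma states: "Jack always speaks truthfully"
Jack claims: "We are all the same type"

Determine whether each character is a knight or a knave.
Wendy is a knight.
Uma is a knight.
Jack is a knight.

Verification:
- Wendy (knight) says "We are all the same type" - this is TRUE because Wendy, Uma, and Jack are knights.
- Uma (knight) says "Jack always speaks truthfully" - this is TRUE because Jack is a knight.
- Jack (knight) says "We are all the same type" - this is TRUE because Wendy, Uma, and Jack are knights.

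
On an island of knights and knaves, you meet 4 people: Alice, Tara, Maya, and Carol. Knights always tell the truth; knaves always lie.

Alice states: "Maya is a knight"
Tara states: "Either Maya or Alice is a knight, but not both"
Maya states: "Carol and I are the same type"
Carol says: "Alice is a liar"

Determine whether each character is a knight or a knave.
Alice is a knave.
Tara is a knave.
Maya is a knave.
Carol is a knight.

Verification:
- Alice (knave) says "Maya is a knight" - this is FALSE (a lie) because Maya is a knave.
- Tara (knave) says "Either Maya or Alice is a knight, but not both" - this is FALSE (a lie) because Maya is a knave and Alice is a knave.
- Maya (knave) says "Carol and I are the same type" - this is FALSE (a lie) because Maya is a knave and Carol is a knight.
- Carol (knight) says "Alice is a liar" - this is TRUE because Alice is a knave.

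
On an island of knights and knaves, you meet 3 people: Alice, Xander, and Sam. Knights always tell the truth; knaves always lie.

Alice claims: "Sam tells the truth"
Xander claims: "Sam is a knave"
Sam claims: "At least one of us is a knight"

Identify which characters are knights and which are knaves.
Alice is a knight.
Xander is a knave.
Sam is a knight.

Verification:
- Alice (knight) says "Sam tells the truth" - this is TRUE because Sam is a knight.
- Xander (knave) says "Sam is a knave" - this is FALSE (a lie) because Sam is a knight.
- Sam (knight) says "At least one of us is a knight" - this is TRUE because Alice and Sam are knights.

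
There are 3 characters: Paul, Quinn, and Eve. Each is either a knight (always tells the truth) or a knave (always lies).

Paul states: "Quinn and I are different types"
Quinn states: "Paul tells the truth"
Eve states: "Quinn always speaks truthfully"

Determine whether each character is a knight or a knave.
Paul is a knave.
Quinn is a knave.
Eve is a knave.

Verification:
- Paul (knave) says "Quinn and I are different types" - this is FALSE (a lie) because Paul is a knave and Quinn is a knave.
- Quinn (knave) says "Paul tells the truth" - this is FALSE (a lie) because Paul is a knave.
- Eve (knave) says "Quinn always speaks truthfully" - this is FALSE (a lie) because Quinn is a knave.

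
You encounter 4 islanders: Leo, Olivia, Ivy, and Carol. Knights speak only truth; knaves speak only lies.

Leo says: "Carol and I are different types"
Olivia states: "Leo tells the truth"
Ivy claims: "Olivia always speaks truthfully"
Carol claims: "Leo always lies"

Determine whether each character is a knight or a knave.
Leo is a knight.
Olivia is a knight.
Ivy is a knight.
Carol is a knave.

Verification:
- Leo (knight) says "Carol and I are different types" - this is TRUE because Leo is a knight and Carol is a knave.
- Olivia (knight) says "Leo tells the truth" - this is TRUE because Leo is a knight.
- Ivy (knight) says "Olivia always speaks truthfully" - this is TRUE because Olivia is a knight.
- Carol (knave) says "Leo always lies" - this is FALSE (a lie) because Leo is a knight.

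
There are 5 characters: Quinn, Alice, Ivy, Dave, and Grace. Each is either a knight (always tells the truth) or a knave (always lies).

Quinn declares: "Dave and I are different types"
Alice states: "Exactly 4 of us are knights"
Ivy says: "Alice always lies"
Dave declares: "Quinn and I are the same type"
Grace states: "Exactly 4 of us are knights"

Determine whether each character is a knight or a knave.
Quinn is a knight.
Alice is a knave.
Ivy is a knight.
Dave is a knave.
Grace is a knave.

Verification:
- Quinn (knight) says "Dave and I are different types" - this is TRUE because Quinn is a knight and Dave is a knave.
- Alice (knave) says "Exactly 4 of us are knights" - this is FALSE (a lie) because there are 2 knights.
- Ivy (knight) says "Alice always lies" - this is TRUE because Alice is a knave.
- Dave (knave) says "Quinn and I are the same type" - this is FALSE (a lie) because Dave is a knave and Quinn is a knight.
- Grace (knave) says "Exactly 4 of us are knights" - this is FALSE (a lie) because there are 2 knights.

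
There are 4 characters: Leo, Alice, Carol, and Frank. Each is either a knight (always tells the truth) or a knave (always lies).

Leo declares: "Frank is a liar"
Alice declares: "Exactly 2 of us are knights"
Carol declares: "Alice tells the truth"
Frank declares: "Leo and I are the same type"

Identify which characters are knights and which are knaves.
Leo is a knight.
Alice is a knave.
Carol is a knave.
Frank is a knave.

Verification:
- Leo (knight) says "Frank is a liar" - this is TRUE because Frank is a knave.
- Alice (knave) says "Exactly 2 of us are knights" - this is FALSE (a lie) because there are 1 knights.
- Carol (knave) says "Alice tells the truth" - this is FALSE (a lie) because Alice is a knave.
- Frank (knave) says "Leo and I are the same type" - this is FALSE (a lie) because Frank is a knave and Leo is a knight.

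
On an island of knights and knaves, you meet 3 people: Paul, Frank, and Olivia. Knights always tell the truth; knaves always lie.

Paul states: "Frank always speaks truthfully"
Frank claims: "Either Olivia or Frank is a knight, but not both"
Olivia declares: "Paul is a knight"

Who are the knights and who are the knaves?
Paul is a knave.
Frank is a knave.
Olivia is a knave.

Verification:
- Paul (knave) says "Frank always speaks truthfully" - this is FALSE (a lie) because Frank is a knave.
- Frank (knave) says "Either Olivia or Frank is a knight, but not both" - this is FALSE (a lie) because Olivia is a knave and Frank is a knave.
- Olivia (knave) says "Paul is a knight" - this is FALSE (a lie) because Paul is a knave.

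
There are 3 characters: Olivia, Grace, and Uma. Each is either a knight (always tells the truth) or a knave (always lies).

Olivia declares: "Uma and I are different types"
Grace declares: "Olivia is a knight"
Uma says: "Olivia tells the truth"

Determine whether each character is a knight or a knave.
Olivia is a knave.
Grace is a knave.
Uma is a knave.

Verification:
- Olivia (knave) says "Uma and I are different types" - this is FALSE (a lie) because Olivia is a knave and Uma is a knave.
- Grace (knave) says "Olivia is a knight" - this is FALSE (a lie) because Olivia is a knave.
- Uma (knave) says "Olivia tells the truth" - this is FALSE (a lie) because Olivia is a knave.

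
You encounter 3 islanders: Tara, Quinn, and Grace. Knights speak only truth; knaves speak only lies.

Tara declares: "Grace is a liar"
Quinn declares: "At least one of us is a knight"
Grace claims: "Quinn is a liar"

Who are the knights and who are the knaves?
Tara is a knight.
Quinn is a knight.
Grace is a knave.

Verification:
- Tara (knight) says "Grace is a liar" - this is TRUE because Grace is a knave.
- Quinn (knight) says "At least one of us is a knight" - this is TRUE because Tara and Quinn are knights.
- Grace (knave) says "Quinn is a liar" - this is FALSE (a lie) because Quinn is a knight.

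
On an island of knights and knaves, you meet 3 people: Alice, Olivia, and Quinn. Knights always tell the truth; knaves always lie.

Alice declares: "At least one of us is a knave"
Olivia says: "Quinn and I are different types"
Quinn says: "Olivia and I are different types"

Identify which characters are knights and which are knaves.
Alice is a knight.
Olivia is a knave.
Quinn is a knave.

Verification:
- Alice (knight) says "At least one of us is a knave" - this is TRUE because Olivia and Quinn are knaves.
- Olivia (knave) says "Quinn and I are different types" - this is FALSE (a lie) because Olivia is a knave and Quinn is a knave.
- Quinn (knave) says "Olivia and I are different types" - this is FALSE (a lie) because Quinn is a knave and Olivia is a knave.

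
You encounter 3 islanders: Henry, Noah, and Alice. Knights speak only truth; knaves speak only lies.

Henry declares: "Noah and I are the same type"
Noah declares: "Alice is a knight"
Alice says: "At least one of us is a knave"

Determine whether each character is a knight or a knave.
Henry is a knave.
Noah is a knight.
Alice is a knight.

Verification:
- Henry (knave) says "Noah and I are the same type" - this is FALSE (a lie) because Henry is a knave and Noah is a knight.
- Noah (knight) says "Alice is a knight" - this is TRUE because Alice is a knight.
- Alice (knight) says "At least one of us is a knave" - this is TRUE because Henry is a knave.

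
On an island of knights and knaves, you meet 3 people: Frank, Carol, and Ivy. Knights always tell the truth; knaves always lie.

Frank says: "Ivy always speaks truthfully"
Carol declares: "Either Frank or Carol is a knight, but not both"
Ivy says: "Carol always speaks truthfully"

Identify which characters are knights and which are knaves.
Frank is a knave.
Carol is a knave.
Ivy is a knave.

Verification:
- Frank (knave) says "Ivy always speaks truthfully" - this is FALSE (a lie) because Ivy is a knave.
- Carol (knave) says "Either Frank or Carol is a knight, but not both" - this is FALSE (a lie) because Frank is a knave and Carol is a knave.
- Ivy (knave) says "Carol always speaks truthfully" - this is FALSE (a lie) because Carol is a knave.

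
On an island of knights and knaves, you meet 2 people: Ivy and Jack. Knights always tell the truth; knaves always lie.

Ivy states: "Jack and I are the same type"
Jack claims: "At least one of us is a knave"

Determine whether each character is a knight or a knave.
Ivy is a knave.
Jack is a knight.

Verification:
- Ivy (knave) says "Jack and I are the same type" - this is FALSE (a lie) because Ivy is a knave and Jack is a knight.
- Jack (knight) says "At least one of us is a knave" - this is TRUE because Ivy is a knave.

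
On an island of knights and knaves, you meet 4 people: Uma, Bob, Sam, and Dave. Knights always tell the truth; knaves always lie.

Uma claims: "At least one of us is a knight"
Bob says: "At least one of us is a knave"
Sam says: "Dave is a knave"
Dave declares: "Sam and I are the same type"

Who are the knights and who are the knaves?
Uma is a knight.
Bob is a knight.
Sam is a knight.
Dave is a knave.

Verification:
- Uma (knight) says "At least one of us is a knight" - this is TRUE because Uma, Bob, and Sam are knights.
- Bob (knight) says "At least one of us is a knave" - this is TRUE because Dave is a knave.
- Sam (knight) says "Dave is a knave" - this is TRUE because Dave is a knave.
- Dave (knave) says "Sam and I are the same type" - this is FALSE (a lie) because Dave is a knave and Sam is a knight.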